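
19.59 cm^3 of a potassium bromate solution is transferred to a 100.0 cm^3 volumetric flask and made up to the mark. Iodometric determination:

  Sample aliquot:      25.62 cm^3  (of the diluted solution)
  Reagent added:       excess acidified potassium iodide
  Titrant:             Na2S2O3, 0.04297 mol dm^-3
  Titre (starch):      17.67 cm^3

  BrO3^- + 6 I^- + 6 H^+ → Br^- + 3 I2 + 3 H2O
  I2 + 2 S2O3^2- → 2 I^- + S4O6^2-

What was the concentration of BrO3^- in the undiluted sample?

n(S2O3^2-) = 0.01767 × 0.04297 = 7.593 × 10^-4 mol
n(I2) = n(S2O3^2-)/2 = 3.796 × 10^-4 mol
From the 1:3 ratio, n(BrO3^-) in the aliquot = 1/3 × 3.796 × 10^-4 = 1.265 × 10^-4 mol
[BrO3^-]_dilute = 1.265 × 10^-4 / 0.02562 = 0.004939 mol/L
[BrO3^-]_original = 0.004939 × 100.0/19.59 = 0.02521 mol/L

0.02521 mol/L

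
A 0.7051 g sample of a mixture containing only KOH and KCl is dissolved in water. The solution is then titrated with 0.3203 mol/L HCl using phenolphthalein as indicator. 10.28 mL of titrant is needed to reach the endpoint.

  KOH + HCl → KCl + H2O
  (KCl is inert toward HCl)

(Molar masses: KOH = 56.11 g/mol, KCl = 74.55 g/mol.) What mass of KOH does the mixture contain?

n(HCl) = 0.01028 × 0.3203 = 3.293 × 10^-3 mol
Let x = n(KOH), y = n(KCl).
Titrant: 1x = 3.293 × 10^-3;  mass: 56.11x + 74.55y = 0.7051
Solving, x = 3.293 × 10^-3 mol, y = 6.980 × 10^-3 mol
mass of KOH = 3.293 × 10^-3 × 56.11 = 0.1848 g

0.1848 g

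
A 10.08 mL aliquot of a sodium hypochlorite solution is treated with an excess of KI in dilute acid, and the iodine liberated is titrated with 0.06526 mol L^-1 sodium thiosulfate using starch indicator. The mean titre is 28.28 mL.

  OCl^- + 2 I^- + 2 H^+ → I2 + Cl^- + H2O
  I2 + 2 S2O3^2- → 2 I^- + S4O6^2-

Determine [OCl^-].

n(S2O3^2-) = 0.02828 × 0.06526 = 1.846 × 10^-3 mol
n(I2) = n(S2O3^2-)/2 = 9.228 × 10^-4 mol
n(OCl^-) in the aliquot = 9.228 × 10^-4 mol (1:1 ratio)
[OCl^-] = 9.228 × 10^-4 / 0.01008 = 0.09155 mol/L

0.09155 mol/L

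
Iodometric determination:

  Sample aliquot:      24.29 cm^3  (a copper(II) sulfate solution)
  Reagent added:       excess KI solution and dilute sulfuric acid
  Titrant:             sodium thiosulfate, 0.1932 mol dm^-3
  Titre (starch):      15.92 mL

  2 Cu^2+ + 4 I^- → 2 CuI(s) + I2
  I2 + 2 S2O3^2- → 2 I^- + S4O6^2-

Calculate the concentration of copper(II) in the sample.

n(S2O3^2-) = 0.01592 × 0.1932 = 3.076 × 10^-3 mol
n(I2) = n(S2O3^2-)/2 = 1.538 × 10^-3 mol
From the 2:1 ratio, n(Cu2+) in the aliquot = 2/1 × 1.538 × 10^-3 = 3.076 × 10^-3 mol
[Cu2+] = 3.076 × 10^-3 / 0.02429 = 0.1266 mol/L

0.1266 mol/L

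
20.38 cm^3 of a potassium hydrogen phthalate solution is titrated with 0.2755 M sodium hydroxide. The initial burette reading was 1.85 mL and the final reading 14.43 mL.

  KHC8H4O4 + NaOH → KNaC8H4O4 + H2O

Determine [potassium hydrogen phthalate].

n(NaOH) = 0.01258 L × 0.2755 mol/L = 3.466 × 10^-3 mol
n(KHC8H4O4) = 3.466 × 10^-3 mol (1:1 mole ratio)
[KHC8H4O4] = 3.466 × 10^-3 mol / 0.02038 L = 0.1701 mol/L

0.1701 M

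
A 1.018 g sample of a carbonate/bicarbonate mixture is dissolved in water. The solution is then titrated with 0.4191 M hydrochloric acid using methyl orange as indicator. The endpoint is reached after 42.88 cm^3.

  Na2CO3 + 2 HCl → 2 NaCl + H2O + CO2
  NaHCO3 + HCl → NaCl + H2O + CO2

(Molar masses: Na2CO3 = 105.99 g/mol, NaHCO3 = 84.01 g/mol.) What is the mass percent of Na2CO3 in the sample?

n(HCl) = 0.04288 × 0.4191 = 0.01797 mol
Let x = n(Na2CO3), y = n(NaHCO3).
Titrant: 2x + 1y = 0.01797;  mass: 105.99x + 84.01y = 1.018
Solving, x = 7.928 × 10^-3 mol, y = 2.116 × 10^-3 mol
mass of Na2CO3 = 7.928 × 10^-3 × 105.99 = 0.8402 g
% Na2CO3 = 0.8402 / 1.018 × 100 = 82.54 %

82.54 %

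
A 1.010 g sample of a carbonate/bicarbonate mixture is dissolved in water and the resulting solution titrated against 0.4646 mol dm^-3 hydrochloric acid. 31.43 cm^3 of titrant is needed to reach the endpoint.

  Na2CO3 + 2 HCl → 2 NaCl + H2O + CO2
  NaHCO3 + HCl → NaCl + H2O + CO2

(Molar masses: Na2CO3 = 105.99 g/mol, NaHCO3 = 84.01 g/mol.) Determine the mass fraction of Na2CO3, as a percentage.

36.67 %

n(HCl) = 0.03143 × 0.4646 = 0.01460 mol
Let x = n(Na2CO3), y = n(NaHCO3).
Titrant: 2x + 1y = 0.01460;  mass: 105.99x + 84.01y = 1.010
Solving, x = 3.494 × 10^-3 mol, y = 7.614 × 10^-3 mol
mass of Na2CO3 = 3.494 × 10^-3 × 105.99 = 0.3704 g
% Na2CO3 = 0.3704 / 1.010 × 100 = 36.67 %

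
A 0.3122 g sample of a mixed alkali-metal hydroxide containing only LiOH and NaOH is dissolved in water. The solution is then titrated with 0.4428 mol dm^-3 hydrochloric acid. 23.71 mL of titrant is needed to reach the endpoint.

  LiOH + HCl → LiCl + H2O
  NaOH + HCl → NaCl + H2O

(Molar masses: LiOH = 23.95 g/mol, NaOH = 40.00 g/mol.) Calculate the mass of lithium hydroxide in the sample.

0.1608 g

n(HCl) = 0.02371 × 0.4428 = 0.01050 mol
Let x = n(LiOH), y = n(NaOH).
Titrant: 1x + 1y = 0.01050;  mass: 23.95x + 40.00y = 0.3122
Solving, x = 6.713 × 10^-3 mol, y = 3.785 × 10^-3 mol
mass of LiOH = 6.713 × 10^-3 × 23.95 = 0.1608 g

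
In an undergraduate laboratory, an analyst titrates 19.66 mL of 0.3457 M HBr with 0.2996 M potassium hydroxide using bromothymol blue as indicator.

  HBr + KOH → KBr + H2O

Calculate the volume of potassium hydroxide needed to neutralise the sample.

22.69 mL

n(HBr) = 0.01966 L × 0.3457 mol/L = 6.796 × 10^-3 mol
n(KOH) = 6.796 × 10^-3 mol (1:1 stoichiometry)
V(KOH) = 6.796 × 10^-3 mol / 0.2996 mol/L = 0.02269 L = 22.69 mL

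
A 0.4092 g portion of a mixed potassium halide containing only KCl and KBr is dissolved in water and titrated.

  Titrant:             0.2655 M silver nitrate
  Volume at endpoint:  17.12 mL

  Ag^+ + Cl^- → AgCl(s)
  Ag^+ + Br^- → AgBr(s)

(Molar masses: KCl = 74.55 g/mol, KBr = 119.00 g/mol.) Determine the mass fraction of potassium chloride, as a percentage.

53.98 %

n(AgNO3) = 0.01712 × 0.2655 = 4.545 × 10^-3 mol
Let x = n(KCl), y = n(KBr).
Titrant: 1x + 1y = 4.545 × 10^-3;  mass: 74.55x + 119.00y = 0.4092
Solving, x = 2.963 × 10^-3 mol, y = 1.583 × 10^-3 mol
mass of KCl = 2.963 × 10^-3 × 74.55 = 0.2209 g
% KCl = 0.2209 / 0.4092 × 100 = 53.98 %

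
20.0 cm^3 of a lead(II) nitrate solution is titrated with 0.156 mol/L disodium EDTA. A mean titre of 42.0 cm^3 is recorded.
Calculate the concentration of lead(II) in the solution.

0.328 mol/L

Pb^2+ + EDTA^4- → [Pb(EDTA)]^2-
n(EDTA) = 0.0420 L × 0.156 mol/L = 6.55 × 10^-3 mol
n(Pb2+) = 6.55 × 10^-3 mol (1:1 mole ratio)
[Pb2+] = 6.55 × 10^-3 mol / 0.0200 L = 0.328 mol/L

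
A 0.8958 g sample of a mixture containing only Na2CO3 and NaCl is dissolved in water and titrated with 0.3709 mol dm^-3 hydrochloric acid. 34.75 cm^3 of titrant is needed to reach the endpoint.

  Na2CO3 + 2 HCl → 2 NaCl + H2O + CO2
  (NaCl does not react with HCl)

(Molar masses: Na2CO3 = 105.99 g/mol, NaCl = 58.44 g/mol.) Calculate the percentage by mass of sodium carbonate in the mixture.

n(HCl) = 0.03475 × 0.3709 = 0.01289 mol
Let x = n(Na2CO3), y = n(NaCl).
Titrant: 2x = 0.01289;  mass: 105.99x + 58.44y = 0.8958
Solving, x = 6.444 × 10^-3 mol, y = 3.641 × 10^-3 mol
mass of Na2CO3 = 6.444 × 10^-3 × 105.99 = 0.6830 g
% Na2CO3 = 0.6830 / 0.8958 × 100 = 76.25 %

76.25 %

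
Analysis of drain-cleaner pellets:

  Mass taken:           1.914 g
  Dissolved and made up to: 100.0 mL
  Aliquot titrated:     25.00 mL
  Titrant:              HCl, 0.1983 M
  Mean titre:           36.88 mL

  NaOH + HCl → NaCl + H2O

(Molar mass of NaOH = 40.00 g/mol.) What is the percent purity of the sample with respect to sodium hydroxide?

61.14 %

n(HCl) per titration = 0.03688 × 0.1983 = 7.313 × 10^-3 mol
n(NaOH) in each aliquot = 7.313 × 10^-3 mol (1:1 ratio)
n(NaOH) in the whole flask = 7.313 × 10^-3 × 100.0/25.00 = 0.02925 mol
mass of NaOH = 0.02925 × 40.00 = 1.170 g
% NaOH = 1.170 / 1.914 × 100 = 61.14 %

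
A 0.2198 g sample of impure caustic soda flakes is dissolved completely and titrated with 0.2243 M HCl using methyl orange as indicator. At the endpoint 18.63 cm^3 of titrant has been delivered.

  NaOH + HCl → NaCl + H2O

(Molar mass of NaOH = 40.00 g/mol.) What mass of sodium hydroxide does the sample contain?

0.1671 g

n(HCl) = 0.01863 L × 0.2243 mol/L = 4.179 × 10^-3 mol
n(NaOH) = 4.179 × 10^-3 mol (1:1 ratio)
mass of NaOH = 4.179 × 10^-3 × 40.00 g/mol = 0.1671 g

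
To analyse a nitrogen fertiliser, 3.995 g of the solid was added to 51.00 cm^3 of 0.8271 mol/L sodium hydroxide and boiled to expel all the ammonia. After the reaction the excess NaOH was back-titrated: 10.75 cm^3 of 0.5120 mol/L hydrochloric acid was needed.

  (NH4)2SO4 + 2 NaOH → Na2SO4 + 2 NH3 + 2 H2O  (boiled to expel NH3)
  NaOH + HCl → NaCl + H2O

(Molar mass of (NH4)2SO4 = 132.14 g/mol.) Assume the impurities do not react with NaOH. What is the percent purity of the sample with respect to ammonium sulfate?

60.66 %

n(NaOH) added = 0.05100 × 0.8271 = 0.04218 mol
n(HCl) used in back-titration = 0.01075 × 0.5120 = 5.504 × 10^-3 mol
n(NaOH) left over = 5.504 × 10^-3 mol (1:1 ratio)
n(NaOH) consumed by analyte = 0.04218 − 5.504 × 10^-3 = 0.03668 mol
From the 1:2 ratio, n((NH4)2SO4) = 1/2 × 0.03668 = 0.01834 mol
mass of (NH4)2SO4 = 0.01834 × 132.14 = 2.423 g
% (NH4)2SO4 = 2.423 / 3.995 × 100 = 60.66 %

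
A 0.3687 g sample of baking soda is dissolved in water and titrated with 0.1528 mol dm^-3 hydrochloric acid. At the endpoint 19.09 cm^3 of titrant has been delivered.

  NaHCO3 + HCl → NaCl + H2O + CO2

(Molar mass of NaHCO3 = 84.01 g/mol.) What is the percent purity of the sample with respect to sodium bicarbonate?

n(HCl) = 0.01909 L × 0.1528 mol/L = 2.917 × 10^-3 mol
n(NaHCO3) = 2.917 × 10^-3 mol (1:1 ratio)
mass of NaHCO3 = 2.917 × 10^-3 × 84.01 g/mol = 0.2451 g
% NaHCO3 = 0.2451 / 0.3687 × 100 = 66.46 %

66.46 %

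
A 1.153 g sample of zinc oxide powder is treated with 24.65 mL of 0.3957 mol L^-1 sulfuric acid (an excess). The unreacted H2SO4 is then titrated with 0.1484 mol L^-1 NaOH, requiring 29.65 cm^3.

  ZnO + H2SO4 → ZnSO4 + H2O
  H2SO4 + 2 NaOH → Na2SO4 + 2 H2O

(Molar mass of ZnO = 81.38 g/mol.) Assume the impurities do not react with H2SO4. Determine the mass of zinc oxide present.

0.6147 g

n(H2SO4) added = 0.02465 × 0.3957 = 9.754 × 10^-3 mol
n(NaOH) used in back-titration = 0.02965 × 0.1484 = 4.400 × 10^-3 mol
From the 1:2 ratio, n(H2SO4) left over = 1/2 × 4.400 × 10^-3 = 2.200 × 10^-3 mol
n(H2SO4) consumed by analyte = 9.754 × 10^-3 − 2.200 × 10^-3 = 7.554 × 10^-3 mol
n(ZnO) = 7.554 × 10^-3 mol (1:1 ratio)
mass of ZnO = 7.554 × 10^-3 × 81.38 = 0.6147 g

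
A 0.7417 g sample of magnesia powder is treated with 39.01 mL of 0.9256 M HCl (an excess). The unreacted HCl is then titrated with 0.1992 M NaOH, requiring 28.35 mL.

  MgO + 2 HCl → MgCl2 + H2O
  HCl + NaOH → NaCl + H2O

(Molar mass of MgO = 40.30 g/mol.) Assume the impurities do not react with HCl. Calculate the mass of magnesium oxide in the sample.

0.6138 g

n(HCl) added = 0.03901 × 0.9256 = 0.03611 mol
n(NaOH) used in back-titration = 0.02835 × 0.1992 = 5.647 × 10^-3 mol
n(HCl) left over = 5.647 × 10^-3 mol (1:1 ratio)
n(HCl) consumed by analyte = 0.03611 − 5.647 × 10^-3 = 0.03046 mol
From the 1:2 ratio, n(MgO) = 1/2 × 0.03046 = 0.01523 mol
mass of MgO = 0.01523 × 40.30 = 0.6138 g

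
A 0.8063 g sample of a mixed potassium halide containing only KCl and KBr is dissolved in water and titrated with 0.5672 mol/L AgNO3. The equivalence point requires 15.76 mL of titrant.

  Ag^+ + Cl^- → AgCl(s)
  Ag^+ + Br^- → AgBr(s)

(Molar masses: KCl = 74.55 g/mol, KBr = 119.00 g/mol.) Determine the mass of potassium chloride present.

0.4318 g

n(AgNO3) = 0.01576 × 0.5672 = 8.939 × 10^-3 mol
Let x = n(KCl), y = n(KBr).
Titrant: 1x + 1y = 8.939 × 10^-3;  mass: 74.55x + 119.00y = 0.8063
Solving, x = 5.792 × 10^-3 mol, y = 3.147 × 10^-3 mol
mass of KCl = 5.792 × 10^-3 × 74.55 = 0.4318 g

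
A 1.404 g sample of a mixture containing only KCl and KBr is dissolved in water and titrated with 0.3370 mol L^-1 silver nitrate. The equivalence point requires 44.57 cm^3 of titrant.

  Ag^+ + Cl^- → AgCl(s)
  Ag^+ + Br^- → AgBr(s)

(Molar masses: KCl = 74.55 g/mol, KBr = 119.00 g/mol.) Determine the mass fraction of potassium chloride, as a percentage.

45.80 %

n(AgNO3) = 0.04457 × 0.3370 = 0.01502 mol
Let x = n(KCl), y = n(KBr).
Titrant: 1x + 1y = 0.01502;  mass: 74.55x + 119.00y = 1.404
Solving, x = 8.625 × 10^-3 mol, y = 6.395 × 10^-3 mol
mass of KCl = 8.625 × 10^-3 × 74.55 = 0.6430 g
% KCl = 0.6430 / 1.404 × 100 = 45.80 %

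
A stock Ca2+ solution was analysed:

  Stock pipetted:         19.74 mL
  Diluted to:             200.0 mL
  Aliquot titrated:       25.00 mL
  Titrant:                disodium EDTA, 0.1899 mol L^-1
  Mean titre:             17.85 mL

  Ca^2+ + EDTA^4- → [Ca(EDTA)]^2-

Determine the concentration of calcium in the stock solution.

1.374 mol/L

n(EDTA) = 0.01785 × 0.1899 = 3.390 × 10^-3 mol
n(Ca2+) in the aliquot = 3.390 × 10^-3 mol (1:1 ratio)
[Ca2+]_dilute = 3.390 × 10^-3 / 0.02500 = 0.1356 mol/L
Dilution factor = 200.0 / 19.74 = 10.13
[Ca2+]_stock = 0.1356 × 10.13 = 1.374 mol/L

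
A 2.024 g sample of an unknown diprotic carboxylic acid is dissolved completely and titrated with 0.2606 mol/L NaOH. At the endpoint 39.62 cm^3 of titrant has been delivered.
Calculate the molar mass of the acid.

n(NaOH) = 0.03962 L × 0.2606 mol/L = 0.01032 mol
From the 1:2 ratio, n(H2A) = 1/2 × 0.01032 = 5.162 × 10^-3 mol
M = m / n = 2.024 g / 5.162 × 10^-3 mol = 392.1 g/mol

392.1 g/mol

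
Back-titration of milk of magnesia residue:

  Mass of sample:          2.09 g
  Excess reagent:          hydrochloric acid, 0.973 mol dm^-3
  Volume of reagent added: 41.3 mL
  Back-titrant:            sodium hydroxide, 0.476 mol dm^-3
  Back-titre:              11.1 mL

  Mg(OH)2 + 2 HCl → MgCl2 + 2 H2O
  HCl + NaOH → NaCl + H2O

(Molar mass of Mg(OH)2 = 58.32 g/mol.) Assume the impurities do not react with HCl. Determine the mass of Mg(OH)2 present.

n(HCl) added = 0.0413 × 0.973 = 0.0402 mol
n(NaOH) used in back-titration = 0.0111 × 0.476 = 5.28 × 10^-3 mol
n(HCl) left over = 5.28 × 10^-3 mol (1:1 ratio)
n(HCl) consumed by analyte = 0.0402 − 5.28 × 10^-3 = 0.0349 mol
From the 1:2 ratio, n(Mg(OH)2) = 1/2 × 0.0349 = 0.0175 mol
mass of Mg(OH)2 = 0.0175 × 58.32 = 1.02 g

1.02 g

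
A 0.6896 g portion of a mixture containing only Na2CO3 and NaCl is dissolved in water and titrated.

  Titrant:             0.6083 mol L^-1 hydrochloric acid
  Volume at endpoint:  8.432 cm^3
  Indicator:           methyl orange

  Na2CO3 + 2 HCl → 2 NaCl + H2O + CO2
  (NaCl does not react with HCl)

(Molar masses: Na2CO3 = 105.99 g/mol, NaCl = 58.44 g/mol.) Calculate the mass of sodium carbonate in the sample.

0.2718 g

n(HCl) = 0.008432 × 0.6083 = 5.129 × 10^-3 mol
Let x = n(Na2CO3), y = n(NaCl).
Titrant: 2x = 5.129 × 10^-3;  mass: 105.99x + 58.44y = 0.6896
Solving, x = 2.565 × 10^-3 mol, y = 7.149 × 10^-3 mol
mass of Na2CO3 = 2.565 × 10^-3 × 105.99 = 0.2718 g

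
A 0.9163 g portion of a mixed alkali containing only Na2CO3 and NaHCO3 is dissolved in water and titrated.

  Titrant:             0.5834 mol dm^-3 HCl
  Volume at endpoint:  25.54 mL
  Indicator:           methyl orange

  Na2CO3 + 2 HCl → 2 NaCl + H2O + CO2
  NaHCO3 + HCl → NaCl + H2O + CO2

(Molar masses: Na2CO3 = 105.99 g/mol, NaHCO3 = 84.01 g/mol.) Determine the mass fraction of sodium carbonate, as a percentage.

62.55 %

n(HCl) = 0.02554 × 0.5834 = 0.01490 mol
Let x = n(Na2CO3), y = n(NaHCO3).
Titrant: 2x + 1y = 0.01490;  mass: 105.99x + 84.01y = 0.9163
Solving, x = 5.408 × 10^-3 mol, y = 4.084 × 10^-3 mol
mass of Na2CO3 = 5.408 × 10^-3 × 105.99 = 0.5732 g
% Na2CO3 = 0.5732 / 0.9163 × 100 = 62.55 %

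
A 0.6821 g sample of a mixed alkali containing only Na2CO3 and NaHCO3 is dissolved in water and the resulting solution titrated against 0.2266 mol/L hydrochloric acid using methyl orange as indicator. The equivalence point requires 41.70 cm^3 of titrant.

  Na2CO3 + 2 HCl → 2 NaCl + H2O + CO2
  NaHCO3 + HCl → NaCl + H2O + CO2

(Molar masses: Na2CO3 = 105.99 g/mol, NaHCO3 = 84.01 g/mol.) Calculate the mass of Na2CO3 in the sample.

n(HCl) = 0.04170 × 0.2266 = 9.449 × 10^-3 mol
Let x = n(Na2CO3), y = n(NaHCO3).
Titrant: 2x + 1y = 9.449 × 10^-3;  mass: 105.99x + 84.01y = 0.6821
Solving, x = 1.801 × 10^-3 mol, y = 5.847 × 10^-3 mol
mass of Na2CO3 = 1.801 × 10^-3 × 105.99 = 0.1909 g

0.1909 g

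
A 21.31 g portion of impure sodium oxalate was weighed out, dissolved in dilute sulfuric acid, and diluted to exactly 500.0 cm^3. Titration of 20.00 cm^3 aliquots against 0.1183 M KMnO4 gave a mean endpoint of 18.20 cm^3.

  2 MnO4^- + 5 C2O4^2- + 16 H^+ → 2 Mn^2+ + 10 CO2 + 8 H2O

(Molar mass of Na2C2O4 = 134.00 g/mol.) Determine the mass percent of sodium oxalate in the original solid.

84.62 %

n(KMnO4) per titration = 0.01820 × 0.1183 = 2.153 × 10^-3 mol
From the 5:2 ratio, n(Na2C2O4) in each aliquot = 5/2 × 2.153 × 10^-3 = 5.383 × 10^-3 mol
n(Na2C2O4) in the whole flask = 5.383 × 10^-3 × 500.0/20.00 = 0.1346 mol
mass of Na2C2O4 = 0.1346 × 134.00 = 18.03 g
% Na2C2O4 = 18.03 / 21.31 × 100 = 84.62 %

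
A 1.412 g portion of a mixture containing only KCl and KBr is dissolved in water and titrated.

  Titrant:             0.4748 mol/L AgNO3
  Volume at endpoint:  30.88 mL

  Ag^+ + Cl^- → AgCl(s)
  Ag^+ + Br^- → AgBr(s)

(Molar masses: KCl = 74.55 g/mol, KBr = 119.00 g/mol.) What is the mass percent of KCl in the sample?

n(AgNO3) = 0.03088 × 0.4748 = 0.01466 mol
Let x = n(KCl), y = n(KBr).
Titrant: 1x + 1y = 0.01466;  mass: 74.55x + 119.00y = 1.412
Solving, x = 7.486 × 10^-3 mol, y = 7.176 × 10^-3 mol
mass of KCl = 7.486 × 10^-3 × 74.55 = 0.5581 g
% KCl = 0.5581 / 1.412 × 100 = 39.52 %

39.52 %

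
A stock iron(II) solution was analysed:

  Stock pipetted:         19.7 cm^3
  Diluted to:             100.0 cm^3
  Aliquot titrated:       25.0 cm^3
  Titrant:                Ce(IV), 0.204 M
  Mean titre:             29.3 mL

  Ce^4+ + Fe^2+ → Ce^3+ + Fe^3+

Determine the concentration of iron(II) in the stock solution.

1.21 M

n(Ce4+) = 0.0293 × 0.204 = 5.98 × 10^-3 mol
n(Fe2+) in the aliquot = 5.98 × 10^-3 mol (1:1 ratio)
[Fe2+]_dilute = 5.98 × 10^-3 / 0.0250 = 0.239 mol/L
Dilution factor = 100.0 / 19.7 = 5.076
[Fe2+]_stock = 0.239 × 5.076 = 1.21 mol/L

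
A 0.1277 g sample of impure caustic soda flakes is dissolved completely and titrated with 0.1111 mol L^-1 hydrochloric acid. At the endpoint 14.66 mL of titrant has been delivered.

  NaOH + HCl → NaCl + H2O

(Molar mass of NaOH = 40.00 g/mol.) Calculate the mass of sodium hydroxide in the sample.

n(HCl) = 0.01466 L × 0.1111 mol/L = 1.629 × 10^-3 mol
n(NaOH) = 1.629 × 10^-3 mol (1:1 ratio)
mass of NaOH = 1.629 × 10^-3 × 40.00 g/mol = 0.06515 g

0.06515 g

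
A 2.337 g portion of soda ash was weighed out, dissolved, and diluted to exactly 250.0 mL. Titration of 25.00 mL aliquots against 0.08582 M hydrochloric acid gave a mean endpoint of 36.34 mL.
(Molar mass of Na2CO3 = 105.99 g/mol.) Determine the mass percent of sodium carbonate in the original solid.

Na2CO3 + 2 HCl → 2 NaCl + H2O + CO2
n(HCl) per titration = 0.03634 × 0.08582 = 3.119 × 10^-3 mol
From the 1:2 ratio, n(Na2CO3) in each aliquot = 1/2 × 3.119 × 10^-3 = 1.559 × 10^-3 mol
n(Na2CO3) in the whole flask = 1.559 × 10^-3 × 250.0/25.00 = 0.01559 mol
mass of Na2CO3 = 0.01559 × 105.99 = 1.653 g
% Na2CO3 = 1.653 / 2.337 × 100 = 70.72 %

70.72 %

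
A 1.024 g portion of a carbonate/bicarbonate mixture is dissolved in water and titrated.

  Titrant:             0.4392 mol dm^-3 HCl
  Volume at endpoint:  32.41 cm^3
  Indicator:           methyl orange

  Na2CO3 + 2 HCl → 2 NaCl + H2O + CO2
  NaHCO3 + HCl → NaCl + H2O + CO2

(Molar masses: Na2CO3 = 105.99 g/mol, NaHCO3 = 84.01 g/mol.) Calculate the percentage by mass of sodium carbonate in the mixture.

n(HCl) = 0.03241 × 0.4392 = 0.01423 mol
Let x = n(Na2CO3), y = n(NaHCO3).
Titrant: 2x + 1y = 0.01423;  mass: 105.99x + 84.01y = 1.024
Solving, x = 2.770 × 10^-3 mol, y = 8.694 × 10^-3 mol
mass of Na2CO3 = 2.770 × 10^-3 × 105.99 = 0.2936 g
% Na2CO3 = 0.2936 / 1.024 × 100 = 28.67 %

28.67 %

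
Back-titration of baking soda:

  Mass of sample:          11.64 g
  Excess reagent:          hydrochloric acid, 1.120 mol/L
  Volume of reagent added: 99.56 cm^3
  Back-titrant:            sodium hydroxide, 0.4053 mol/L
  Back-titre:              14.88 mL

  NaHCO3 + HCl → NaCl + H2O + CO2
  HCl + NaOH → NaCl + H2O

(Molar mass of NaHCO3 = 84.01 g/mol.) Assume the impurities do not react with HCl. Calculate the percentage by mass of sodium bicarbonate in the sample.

76.13 %

n(HCl) added = 0.09956 × 1.120 = 0.1115 mol
n(NaOH) used in back-titration = 0.01488 × 0.4053 = 6.031 × 10^-3 mol
n(HCl) left over = 6.031 × 10^-3 mol (1:1 ratio)
n(HCl) consumed by analyte = 0.1115 − 6.031 × 10^-3 = 0.1055 mol
n(NaHCO3) = 0.1055 mol (1:1 ratio)
mass of NaHCO3 = 0.1055 × 84.01 = 8.861 g
% NaHCO3 = 8.861 / 11.64 × 100 = 76.13 %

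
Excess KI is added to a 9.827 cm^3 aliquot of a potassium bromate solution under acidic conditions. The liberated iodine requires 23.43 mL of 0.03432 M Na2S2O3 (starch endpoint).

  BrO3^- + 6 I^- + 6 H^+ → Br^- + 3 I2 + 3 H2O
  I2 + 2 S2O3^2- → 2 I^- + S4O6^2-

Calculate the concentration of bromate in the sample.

n(S2O3^2-) = 0.02343 × 0.03432 = 8.041 × 10^-4 mol
n(I2) = n(S2O3^2-)/2 = 4.021 × 10^-4 mol
From the 1:3 ratio, n(BrO3^-) in the aliquot = 1/3 × 4.021 × 10^-4 = 1.340 × 10^-4 mol
[BrO3^-] = 1.340 × 10^-4 / 0.009827 = 0.01364 mol/L

0.01364 M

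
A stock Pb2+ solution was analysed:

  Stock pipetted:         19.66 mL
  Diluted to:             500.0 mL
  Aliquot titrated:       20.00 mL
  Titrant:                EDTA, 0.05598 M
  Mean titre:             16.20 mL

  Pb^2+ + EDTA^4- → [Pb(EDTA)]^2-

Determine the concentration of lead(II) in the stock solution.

1.153 M

n(EDTA) = 0.01620 × 0.05598 = 9.069 × 10^-4 mol
n(Pb2+) in the aliquot = 9.069 × 10^-4 mol (1:1 ratio)
[Pb2+]_dilute = 9.069 × 10^-4 / 0.02000 = 0.04534 mol/L
Dilution factor = 500.0 / 19.66 = 25.43
[Pb2+]_stock = 0.04534 × 25.43 = 1.153 mol/L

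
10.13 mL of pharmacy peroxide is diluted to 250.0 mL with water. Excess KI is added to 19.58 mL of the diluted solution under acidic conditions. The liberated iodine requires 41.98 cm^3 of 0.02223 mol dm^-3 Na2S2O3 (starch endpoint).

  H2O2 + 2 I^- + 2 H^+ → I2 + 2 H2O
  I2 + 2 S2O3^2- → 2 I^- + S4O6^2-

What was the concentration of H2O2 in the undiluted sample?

n(S2O3^2-) = 0.04198 × 0.02223 = 9.332 × 10^-4 mol
n(I2) = n(S2O3^2-)/2 = 4.666 × 10^-4 mol
n(H2O2) in the aliquot = 4.666 × 10^-4 mol (1:1 ratio)
[H2O2]_dilute = 4.666 × 10^-4 / 0.01958 = 0.02383 mol/L
[H2O2]_original = 0.02383 × 250.0/10.13 = 0.5881 mol/L

0.5881 mol/L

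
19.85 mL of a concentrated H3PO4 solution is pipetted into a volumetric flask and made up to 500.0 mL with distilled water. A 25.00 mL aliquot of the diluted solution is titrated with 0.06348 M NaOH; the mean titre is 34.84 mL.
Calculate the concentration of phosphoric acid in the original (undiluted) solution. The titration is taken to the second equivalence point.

1.114 M

H3PO4 + 2 NaOH → Na2HPO4 + 2 H2O
n(NaOH) = 0.03484 × 0.06348 = 2.212 × 10^-3 mol
From the 1:2 ratio, n(H3PO4) in the aliquot = 1/2 × 2.212 × 10^-3 = 1.106 × 10^-3 mol
[H3PO4]_dilute = 1.106 × 10^-3 / 0.02500 = 0.04423 mol/L
Dilution factor = 500.0 / 19.85 = 25.19
[H3PO4]_stock = 0.04423 × 25.19 = 1.114 mol/L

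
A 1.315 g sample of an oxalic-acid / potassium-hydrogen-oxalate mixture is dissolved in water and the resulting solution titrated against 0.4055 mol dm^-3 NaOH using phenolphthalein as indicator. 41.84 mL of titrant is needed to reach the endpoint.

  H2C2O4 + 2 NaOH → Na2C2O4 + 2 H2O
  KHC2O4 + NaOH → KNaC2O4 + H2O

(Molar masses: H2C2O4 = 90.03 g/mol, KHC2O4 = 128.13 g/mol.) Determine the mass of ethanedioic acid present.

0.4652 g

n(NaOH) = 0.04184 × 0.4055 = 0.01697 mol
Let x = n(H2C2O4), y = n(KHC2O4).
Titrant: 2x + 1y = 0.01697;  mass: 90.03x + 128.13y = 1.315
Solving, x = 5.167 × 10^-3 mol, y = 6.633 × 10^-3 mol
mass of H2C2O4 = 5.167 × 10^-3 × 90.03 = 0.4652 g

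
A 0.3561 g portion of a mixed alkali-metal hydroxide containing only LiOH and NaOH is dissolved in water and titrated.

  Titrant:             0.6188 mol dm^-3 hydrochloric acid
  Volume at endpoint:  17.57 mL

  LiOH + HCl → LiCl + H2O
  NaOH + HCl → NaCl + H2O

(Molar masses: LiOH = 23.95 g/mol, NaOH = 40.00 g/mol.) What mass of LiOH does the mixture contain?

n(HCl) = 0.01757 × 0.6188 = 0.01087 mol
Let x = n(LiOH), y = n(NaOH).
Titrant: 1x + 1y = 0.01087;  mass: 23.95x + 40.00y = 0.3561
Solving, x = 4.909 × 10^-3 mol, y = 5.963 × 10^-3 mol
mass of LiOH = 4.909 × 10^-3 × 23.95 = 0.1176 g

0.1176 g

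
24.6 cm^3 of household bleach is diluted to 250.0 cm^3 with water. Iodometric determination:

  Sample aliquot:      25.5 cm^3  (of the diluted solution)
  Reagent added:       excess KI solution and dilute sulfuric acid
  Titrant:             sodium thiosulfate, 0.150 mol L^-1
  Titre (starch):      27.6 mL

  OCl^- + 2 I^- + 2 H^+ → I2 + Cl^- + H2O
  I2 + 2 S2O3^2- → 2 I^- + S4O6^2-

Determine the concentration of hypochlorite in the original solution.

0.825 mol/L

n(S2O3^2-) = 0.0276 × 0.150 = 4.14 × 10^-3 mol
n(I2) = n(S2O3^2-)/2 = 2.07 × 10^-3 mol
n(OCl^-) in the aliquot = 2.07 × 10^-3 mol (1:1 ratio)
[OCl^-]_dilute = 2.07 × 10^-3 / 0.0255 = 0.0812 mol/L
[OCl^-]_original = 0.0812 × 250.0/24.6 = 0.825 mol/L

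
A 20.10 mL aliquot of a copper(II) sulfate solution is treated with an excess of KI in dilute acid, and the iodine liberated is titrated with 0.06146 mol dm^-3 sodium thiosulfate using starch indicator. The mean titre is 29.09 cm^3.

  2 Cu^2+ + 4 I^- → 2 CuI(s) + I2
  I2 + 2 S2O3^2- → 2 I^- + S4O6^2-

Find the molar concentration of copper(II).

0.08895 mol/L

n(S2O3^2-) = 0.02909 × 0.06146 = 1.788 × 10^-3 mol
n(I2) = n(S2O3^2-)/2 = 8.939 × 10^-4 mol
From the 2:1 ratio, n(Cu2+) in the aliquot = 2/1 × 8.939 × 10^-4 = 1.788 × 10^-3 mol
[Cu2+] = 1.788 × 10^-3 / 0.02010 = 0.08895 mol/L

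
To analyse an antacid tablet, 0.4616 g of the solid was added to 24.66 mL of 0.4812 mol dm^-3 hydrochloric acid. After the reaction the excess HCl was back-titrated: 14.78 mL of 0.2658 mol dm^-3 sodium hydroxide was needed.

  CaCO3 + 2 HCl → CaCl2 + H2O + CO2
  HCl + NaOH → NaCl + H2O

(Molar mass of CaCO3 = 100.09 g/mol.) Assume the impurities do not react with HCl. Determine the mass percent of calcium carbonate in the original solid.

n(HCl) added = 0.02466 × 0.4812 = 0.01187 mol
n(NaOH) used in back-titration = 0.01478 × 0.2658 = 3.929 × 10^-3 mol
n(HCl) left over = 3.929 × 10^-3 mol (1:1 ratio)
n(HCl) consumed by analyte = 0.01187 − 3.929 × 10^-3 = 7.938 × 10^-3 mol
From the 1:2 ratio, n(CaCO3) = 1/2 × 7.938 × 10^-3 = 3.969 × 10^-3 mol
mass of CaCO3 = 3.969 × 10^-3 × 100.09 = 0.3973 g
% CaCO3 = 0.3973 / 0.4616 × 100 = 86.06 %

86.06 %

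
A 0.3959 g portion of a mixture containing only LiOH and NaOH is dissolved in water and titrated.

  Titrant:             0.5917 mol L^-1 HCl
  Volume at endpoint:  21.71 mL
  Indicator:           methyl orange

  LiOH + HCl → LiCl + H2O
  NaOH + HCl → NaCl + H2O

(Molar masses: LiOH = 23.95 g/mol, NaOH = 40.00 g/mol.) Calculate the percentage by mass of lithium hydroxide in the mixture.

n(HCl) = 0.02171 × 0.5917 = 0.01285 mol
Let x = n(LiOH), y = n(NaOH).
Titrant: 1x + 1y = 0.01285;  mass: 23.95x + 40.00y = 0.3959
Solving, x = 7.348 × 10^-3 mol, y = 5.498 × 10^-3 mol
mass of LiOH = 7.348 × 10^-3 × 23.95 = 0.1760 g
% LiOH = 0.1760 / 0.3959 × 100 = 44.45 %

44.45 %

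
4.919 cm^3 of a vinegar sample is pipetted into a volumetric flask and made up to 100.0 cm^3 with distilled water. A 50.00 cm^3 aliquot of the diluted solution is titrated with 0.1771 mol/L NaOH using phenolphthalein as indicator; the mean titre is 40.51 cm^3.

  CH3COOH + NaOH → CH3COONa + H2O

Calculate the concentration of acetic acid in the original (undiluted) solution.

2.917 mol/L

n(NaOH) = 0.04051 × 0.1771 = 7.174 × 10^-3 mol
n(CH3COOH) in the aliquot = 7.174 × 10^-3 mol (1:1 ratio)
[CH3COOH]_dilute = 7.174 × 10^-3 / 0.05000 = 0.1435 mol/L
Dilution factor = 100.0 / 4.919 = 20.33
[CH3COOH]_stock = 0.1435 × 20.33 = 2.917 mol/L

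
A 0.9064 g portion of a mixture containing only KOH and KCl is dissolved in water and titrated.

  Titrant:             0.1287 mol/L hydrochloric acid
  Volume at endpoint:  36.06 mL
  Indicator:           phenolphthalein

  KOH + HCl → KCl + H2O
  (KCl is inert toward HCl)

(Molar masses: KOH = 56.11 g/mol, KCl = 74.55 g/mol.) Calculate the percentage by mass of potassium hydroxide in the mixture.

n(HCl) = 0.03606 × 0.1287 = 4.641 × 10^-3 mol
Let x = n(KOH), y = n(KCl).
Titrant: 1x = 4.641 × 10^-3;  mass: 56.11x + 74.55y = 0.9064
Solving, x = 4.641 × 10^-3 mol, y = 8.665 × 10^-3 mol
mass of KOH = 4.641 × 10^-3 × 56.11 = 0.2604 g
% KOH = 0.2604 / 0.9064 × 100 = 28.73 %

28.73 %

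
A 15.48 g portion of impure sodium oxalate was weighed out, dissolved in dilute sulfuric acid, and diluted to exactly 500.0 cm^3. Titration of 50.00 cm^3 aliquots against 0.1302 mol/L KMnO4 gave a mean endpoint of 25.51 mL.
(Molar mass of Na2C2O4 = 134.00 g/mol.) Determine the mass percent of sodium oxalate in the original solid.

71.88 %

2 MnO4^- + 5 C2O4^2- + 16 H^+ → 2 Mn^2+ + 10 CO2 + 8 H2O
n(KMnO4) per titration = 0.02551 × 0.1302 = 3.321 × 10^-3 mol
From the 5:2 ratio, n(Na2C2O4) in each aliquot = 5/2 × 3.321 × 10^-3 = 8.304 × 10^-3 mol
n(Na2C2O4) in the whole flask = 8.304 × 10^-3 × 500.0/50.00 = 0.08304 mol
mass of Na2C2O4 = 0.08304 × 134.00 = 11.13 g
% Na2C2O4 = 11.13 / 15.48 × 100 = 71.88 %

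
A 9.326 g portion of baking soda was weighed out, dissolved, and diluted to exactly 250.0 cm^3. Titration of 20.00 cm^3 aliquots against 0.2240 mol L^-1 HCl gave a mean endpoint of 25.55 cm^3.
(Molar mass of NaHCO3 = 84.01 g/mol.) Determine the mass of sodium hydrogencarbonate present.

NaHCO3 + HCl → NaCl + H2O + CO2
n(HCl) per titration = 0.02555 × 0.2240 = 5.723 × 10^-3 mol
n(NaHCO3) in each aliquot = 5.723 × 10^-3 mol (1:1 ratio)
n(NaHCO3) in the whole flask = 5.723 × 10^-3 × 250.0/20.00 = 0.07154 mol
mass of NaHCO3 = 0.07154 × 84.01 = 6.010 g

6.010 g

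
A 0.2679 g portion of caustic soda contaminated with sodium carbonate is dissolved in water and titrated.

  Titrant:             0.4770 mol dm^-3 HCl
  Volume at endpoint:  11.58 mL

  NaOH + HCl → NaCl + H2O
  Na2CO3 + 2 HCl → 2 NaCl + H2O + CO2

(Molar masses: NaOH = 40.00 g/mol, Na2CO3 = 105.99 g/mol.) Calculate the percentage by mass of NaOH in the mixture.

28.52 %

n(HCl) = 0.01158 × 0.4770 = 5.524 × 10^-3 mol
Let x = n(NaOH), y = n(Na2CO3).
Titrant: 1x + 2y = 5.524 × 10^-3;  mass: 40.00x + 105.99y = 0.2679
Solving, x = 1.910 × 10^-3 mol, y = 1.807 × 10^-3 mol
mass of NaOH = 1.910 × 10^-3 × 40.00 = 0.07642 g
% NaOH = 0.07642 / 0.2679 × 100 = 28.52 %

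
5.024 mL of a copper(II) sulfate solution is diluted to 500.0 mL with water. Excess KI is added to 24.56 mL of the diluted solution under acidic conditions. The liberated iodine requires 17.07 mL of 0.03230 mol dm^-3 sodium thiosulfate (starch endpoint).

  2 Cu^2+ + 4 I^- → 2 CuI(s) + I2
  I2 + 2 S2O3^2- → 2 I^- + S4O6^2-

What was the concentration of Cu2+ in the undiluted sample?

n(S2O3^2-) = 0.01707 × 0.03230 = 5.514 × 10^-4 mol
n(I2) = n(S2O3^2-)/2 = 2.757 × 10^-4 mol
From the 2:1 ratio, n(Cu2+) in the aliquot = 2/1 × 2.757 × 10^-4 = 5.514 × 10^-4 mol
[Cu2+]_dilute = 5.514 × 10^-4 / 0.02456 = 0.02245 mol/L
[Cu2+]_original = 0.02245 × 500.0/5.024 = 2.234 mol/L

2.234 mol/L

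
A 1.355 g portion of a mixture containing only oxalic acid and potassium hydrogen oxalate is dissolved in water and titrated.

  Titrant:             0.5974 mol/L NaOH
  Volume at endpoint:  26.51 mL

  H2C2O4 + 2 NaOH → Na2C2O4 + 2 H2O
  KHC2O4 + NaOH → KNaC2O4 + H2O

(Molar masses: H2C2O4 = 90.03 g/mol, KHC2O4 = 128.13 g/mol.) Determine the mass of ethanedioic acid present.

n(NaOH) = 0.02651 × 0.5974 = 0.01584 mol
Let x = n(H2C2O4), y = n(KHC2O4).
Titrant: 2x + 1y = 0.01584;  mass: 90.03x + 128.13y = 1.355
Solving, x = 4.056 × 10^-3 mol, y = 7.725 × 10^-3 mol
mass of H2C2O4 = 4.056 × 10^-3 × 90.03 = 0.3651 g

0.3651 g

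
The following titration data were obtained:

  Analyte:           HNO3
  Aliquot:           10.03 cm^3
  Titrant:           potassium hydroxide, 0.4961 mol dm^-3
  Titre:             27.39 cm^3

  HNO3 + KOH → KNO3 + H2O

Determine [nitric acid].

n(KOH) = 0.02739 L × 0.4961 mol/L = 0.01359 mol
n(HNO3) = 0.01359 mol (1:1 mole ratio)
[HNO3] = 0.01359 mol / 0.01003 L = 1.355 mol/L

1.355 mol/L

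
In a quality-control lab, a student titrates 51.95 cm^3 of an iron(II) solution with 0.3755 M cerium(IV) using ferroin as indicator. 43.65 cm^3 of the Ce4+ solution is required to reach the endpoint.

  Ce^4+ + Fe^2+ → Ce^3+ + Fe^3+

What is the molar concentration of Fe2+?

n(Ce4+) = 0.04365 L × 0.3755 mol/L = 0.01639 mol
n(Fe2+) = 0.01639 mol (1:1 mole ratio)
[Fe2+] = 0.01639 mol / 0.05195 L = 0.3155 mol/L

0.3155 M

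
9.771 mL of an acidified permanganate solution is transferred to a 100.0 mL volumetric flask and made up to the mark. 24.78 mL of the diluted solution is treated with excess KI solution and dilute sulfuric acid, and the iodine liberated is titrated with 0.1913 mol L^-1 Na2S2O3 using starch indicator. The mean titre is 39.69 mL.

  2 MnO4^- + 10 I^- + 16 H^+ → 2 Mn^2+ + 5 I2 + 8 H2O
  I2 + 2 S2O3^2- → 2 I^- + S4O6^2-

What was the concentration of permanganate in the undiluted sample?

0.6272 mol/L

n(S2O3^2-) = 0.03969 × 0.1913 = 7.593 × 10^-3 mol
n(I2) = n(S2O3^2-)/2 = 3.796 × 10^-3 mol
From the 2:5 ratio, n(MnO4^-) in the aliquot = 2/5 × 3.796 × 10^-3 = 1.519 × 10^-3 mol
[MnO4^-]_dilute = 1.519 × 10^-3 / 0.02478 = 0.06128 mol/L
[MnO4^-]_original = 0.06128 × 100.0/9.771 = 0.6272 mol/L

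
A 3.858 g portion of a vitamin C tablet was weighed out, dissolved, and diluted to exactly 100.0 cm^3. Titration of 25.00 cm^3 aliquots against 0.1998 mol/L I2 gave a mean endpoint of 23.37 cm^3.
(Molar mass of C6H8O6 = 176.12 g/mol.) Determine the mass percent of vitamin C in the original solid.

85.26 %

C6H8O6 + I2 → C6H6O6 + 2 HI
n(I2) per titration = 0.02337 × 0.1998 = 4.669 × 10^-3 mol
n(C6H8O6) in each aliquot = 4.669 × 10^-3 mol (1:1 ratio)
n(C6H8O6) in the whole flask = 4.669 × 10^-3 × 100.0/25.00 = 0.01868 mol
mass of C6H8O6 = 0.01868 × 176.12 = 3.289 g
% C6H8O6 = 3.289 / 3.858 × 100 = 85.26 %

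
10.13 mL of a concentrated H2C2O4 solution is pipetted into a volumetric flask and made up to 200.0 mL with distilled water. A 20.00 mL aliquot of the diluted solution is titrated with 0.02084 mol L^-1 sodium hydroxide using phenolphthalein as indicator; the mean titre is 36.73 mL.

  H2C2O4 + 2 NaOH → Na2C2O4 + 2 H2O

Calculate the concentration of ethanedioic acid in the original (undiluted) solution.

0.3778 mol/L

n(NaOH) = 0.03673 × 0.02084 = 7.655 × 10^-4 mol
From the 1:2 ratio, n(H2C2O4) in the aliquot = 1/2 × 7.655 × 10^-4 = 3.827 × 10^-4 mol
[H2C2O4]_dilute = 3.827 × 10^-4 / 0.02000 = 0.01914 mol/L
Dilution factor = 200.0 / 10.13 = 19.74
[H2C2O4]_stock = 0.01914 × 19.74 = 0.3778 mol/L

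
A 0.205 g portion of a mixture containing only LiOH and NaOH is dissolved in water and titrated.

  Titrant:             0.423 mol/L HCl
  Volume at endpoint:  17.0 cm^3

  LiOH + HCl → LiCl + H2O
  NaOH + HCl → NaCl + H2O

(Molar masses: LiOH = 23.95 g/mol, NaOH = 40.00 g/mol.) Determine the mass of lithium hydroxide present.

n(HCl) = 0.0170 × 0.423 = 7.19 × 10^-3 mol
Let x = n(LiOH), y = n(NaOH).
Titrant: 1x + 1y = 7.19 × 10^-3;  mass: 23.95x + 40.00y = 0.205
Solving, x = 5.15 × 10^-3 mol, y = 2.04 × 10^-3 mol
mass of LiOH = 5.15 × 10^-3 × 23.95 = 0.123 g

0.123 g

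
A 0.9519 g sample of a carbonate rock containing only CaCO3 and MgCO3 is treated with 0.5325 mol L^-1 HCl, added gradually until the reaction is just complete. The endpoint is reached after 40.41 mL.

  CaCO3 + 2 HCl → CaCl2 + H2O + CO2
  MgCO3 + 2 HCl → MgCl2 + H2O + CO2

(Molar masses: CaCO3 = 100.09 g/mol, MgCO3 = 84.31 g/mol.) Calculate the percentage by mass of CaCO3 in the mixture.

n(HCl) = 0.04041 × 0.5325 = 0.02152 mol
Let x = n(CaCO3), y = n(MgCO3).
Titrant: 2x + 2y = 0.02152;  mass: 100.09x + 84.31y = 0.9519
Solving, x = 2.839 × 10^-3 mol, y = 7.920 × 10^-3 mol
mass of CaCO3 = 2.839 × 10^-3 × 100.09 = 0.2841 g
% CaCO3 = 0.2841 / 0.9519 × 100 = 29.85 %

29.85 %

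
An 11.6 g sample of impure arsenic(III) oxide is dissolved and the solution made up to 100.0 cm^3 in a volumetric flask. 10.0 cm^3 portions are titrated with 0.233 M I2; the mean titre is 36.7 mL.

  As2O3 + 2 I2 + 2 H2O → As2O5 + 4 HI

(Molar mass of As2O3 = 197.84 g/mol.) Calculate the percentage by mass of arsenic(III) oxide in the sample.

72.9 %

n(I2) per titration = 0.0367 × 0.233 = 8.55 × 10^-3 mol
From the 1:2 ratio, n(As2O3) in each aliquot = 1/2 × 8.55 × 10^-3 = 4.28 × 10^-3 mol
n(As2O3) in the whole flask = 4.28 × 10^-3 × 100.0/10.0 = 0.0428 mol
mass of As2O3 = 0.0428 × 197.84 = 8.46 g
% As2O3 = 8.46 / 11.6 × 100 = 72.9 %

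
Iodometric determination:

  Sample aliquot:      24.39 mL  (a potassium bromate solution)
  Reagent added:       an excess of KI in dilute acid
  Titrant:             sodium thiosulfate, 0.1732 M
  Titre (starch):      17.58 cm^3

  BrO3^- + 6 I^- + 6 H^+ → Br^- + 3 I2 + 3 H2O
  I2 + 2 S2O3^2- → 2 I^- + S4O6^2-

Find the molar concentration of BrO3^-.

n(S2O3^2-) = 0.01758 × 0.1732 = 3.045 × 10^-3 mol
n(I2) = n(S2O3^2-)/2 = 1.522 × 10^-3 mol
From the 1:3 ratio, n(BrO3^-) in the aliquot = 1/3 × 1.522 × 10^-3 = 5.075 × 10^-4 mol
[BrO3^-] = 5.075 × 10^-4 / 0.02439 = 0.02081 mol/L

0.02081 M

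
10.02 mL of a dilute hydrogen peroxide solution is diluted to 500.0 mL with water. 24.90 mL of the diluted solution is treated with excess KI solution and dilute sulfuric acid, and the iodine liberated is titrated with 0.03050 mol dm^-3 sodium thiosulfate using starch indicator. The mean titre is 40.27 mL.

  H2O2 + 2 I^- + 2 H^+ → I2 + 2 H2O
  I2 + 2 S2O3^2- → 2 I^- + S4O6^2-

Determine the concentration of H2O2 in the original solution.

1.231 mol/L

n(S2O3^2-) = 0.04027 × 0.03050 = 1.228 × 10^-3 mol
n(I2) = n(S2O3^2-)/2 = 6.141 × 10^-4 mol
n(H2O2) in the aliquot = 6.141 × 10^-4 mol (1:1 ratio)
[H2O2]_dilute = 6.141 × 10^-4 / 0.02490 = 0.02466 mol/L
[H2O2]_original = 0.02466 × 500.0/10.02 = 1.231 mol/L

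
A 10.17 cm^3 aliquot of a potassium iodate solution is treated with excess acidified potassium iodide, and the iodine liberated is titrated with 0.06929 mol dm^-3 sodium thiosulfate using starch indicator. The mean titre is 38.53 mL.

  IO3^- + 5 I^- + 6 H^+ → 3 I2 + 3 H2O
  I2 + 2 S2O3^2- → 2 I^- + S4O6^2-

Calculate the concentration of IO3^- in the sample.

0.04375 mol/L

n(S2O3^2-) = 0.03853 × 0.06929 = 2.670 × 10^-3 mol
n(I2) = n(S2O3^2-)/2 = 1.335 × 10^-3 mol
From the 1:3 ratio, n(IO3^-) in the aliquot = 1/3 × 1.335 × 10^-3 = 4.450 × 10^-4 mol
[IO3^-] = 4.450 × 10^-4 / 0.01017 = 0.04375 mol/L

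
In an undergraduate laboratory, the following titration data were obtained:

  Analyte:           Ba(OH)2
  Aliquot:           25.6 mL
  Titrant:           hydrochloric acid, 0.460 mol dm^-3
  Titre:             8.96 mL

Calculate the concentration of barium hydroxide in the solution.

0.0805 mol/L

Ba(OH)2 + 2 HCl → BaCl2 + 2 H2O
n(HCl) = 0.00896 L × 0.460 mol/L = 4.12 × 10^-3 mol
From the 1:2 mole ratio, n(Ba(OH)2) = 1/2 × 4.12 × 10^-3 = 2.06 × 10^-3 mol
[Ba(OH)2] = 2.06 × 10^-3 mol / 0.0256 L = 0.0805 mol/L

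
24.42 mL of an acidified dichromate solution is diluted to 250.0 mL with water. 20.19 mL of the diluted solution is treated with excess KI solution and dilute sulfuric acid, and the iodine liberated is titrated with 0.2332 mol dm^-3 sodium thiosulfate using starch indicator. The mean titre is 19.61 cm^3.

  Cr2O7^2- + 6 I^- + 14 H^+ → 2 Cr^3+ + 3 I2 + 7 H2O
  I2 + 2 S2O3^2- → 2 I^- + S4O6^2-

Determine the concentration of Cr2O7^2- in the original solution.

0.3865 mol/L

n(S2O3^2-) = 0.01961 × 0.2332 = 4.573 × 10^-3 mol
n(I2) = n(S2O3^2-)/2 = 2.287 × 10^-3 mol
From the 1:3 ratio, n(Cr2O7^2-) in the aliquot = 1/3 × 2.287 × 10^-3 = 7.622 × 10^-4 mol
[Cr2O7^2-]_dilute = 7.622 × 10^-4 / 0.02019 = 0.03775 mol/L
[Cr2O7^2-]_original = 0.03775 × 250.0/24.42 = 0.3865 mol/L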